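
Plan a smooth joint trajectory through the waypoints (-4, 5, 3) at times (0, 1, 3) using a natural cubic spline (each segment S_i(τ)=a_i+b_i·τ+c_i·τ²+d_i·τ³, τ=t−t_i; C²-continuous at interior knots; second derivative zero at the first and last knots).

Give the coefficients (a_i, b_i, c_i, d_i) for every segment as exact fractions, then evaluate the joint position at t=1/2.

Δ: Δ0=9, Δ1=-1
row 1: diag=6, rhs=-60; c'=1/3, d'=-10
back: M1=-10
M: M0=0, M1=-10, M2=0
seg 0: a=-4, c=M0/2=0, d=(M1−M0)/(6·1)=-5/3, b=Δ0−h0·(2M0+M1)/6=32/3
seg 1: a=5, c=M1/2=-5, d=(M2−M1)/(6·2)=5/6, b=Δ1−h1·(2M1+M2)/6=17/3
t_q=1/2 → seg 0, τ=1/2; S=-4+32/3·τ+0·τ²+-5/3·τ³=9/8

  seg 0: a=-4 b=32/3 c=0 d=-5/3
  seg 1: a=5 b=17/3 c=-5 d=5/6
S(1/2) = 9/8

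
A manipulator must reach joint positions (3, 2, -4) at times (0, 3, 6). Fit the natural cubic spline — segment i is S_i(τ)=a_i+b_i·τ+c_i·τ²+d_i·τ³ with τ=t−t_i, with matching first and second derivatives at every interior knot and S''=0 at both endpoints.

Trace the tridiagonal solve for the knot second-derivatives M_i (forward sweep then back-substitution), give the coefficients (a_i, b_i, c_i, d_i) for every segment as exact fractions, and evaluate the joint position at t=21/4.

  seg 0: a=3 b=1/12 c=0 d=-5/108
  seg 1: a=2 b=-7/6 c=-5/12 d=5/108
S(21/4) = -565/256

Δ: Δ0=-1/3, Δ1=-2
row 1: diag=12, rhs=-10; c'=1/4, d'=-5/6
back: M1=-5/6
M: M0=0, M1=-5/6, M2=0
seg 0: a=3, c=M0/2=0, d=(M1−M0)/(6·3)=-5/108, b=Δ0−h0·(2M0+M1)/6=1/12
seg 1: a=2, c=M1/2=-5/12, d=(M2−M1)/(6·3)=5/108, b=Δ1−h1·(2M1+M2)/6=-7/6
t_q=21/4 → seg 1, τ=9/4; S=2+-7/6·τ+-5/12·τ²+5/108·τ³=-565/256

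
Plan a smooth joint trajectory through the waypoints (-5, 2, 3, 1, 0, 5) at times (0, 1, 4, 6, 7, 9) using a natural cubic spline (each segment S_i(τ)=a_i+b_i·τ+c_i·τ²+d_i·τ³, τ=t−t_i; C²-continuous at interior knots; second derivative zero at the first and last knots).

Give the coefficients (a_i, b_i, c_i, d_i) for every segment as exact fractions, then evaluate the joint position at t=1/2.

  seg 0: a=-5 b=54316/6879 c=0 d=-6163/6879
  seg 1: a=2 b=35827/6879 c=-6163/2293 d=2437/6879
  seg 2: a=3 b=-9308/6879 c=1148/2293 d=-4459/27516
  seg 3: a=1 b=-8909/6879 c=-2163/4586 d=10549/13758
  seg 4: a=0 b=851/13758 c=4193/2293 d=-4193/13758
S(1/2) = -21353/18344

Δ: Δ0=7, Δ1=1/3, Δ2=-1, Δ3=-1, Δ4=5/2
row 1: diag=8, rhs=-40; c'=3/8, d'=-5
row 2: denom=10−3·3/8=71/8; d'=(-8−3·-5)/(71/8)=56/71
row 3: denom=6−2·16/71=394/71; d'=(0−2·56/71)/(394/71)=-56/197
row 4: denom=6−1·71/394=2293/394; d'=(21−1·-56/197)/(2293/394)=8386/2293
back: M4=8386/2293
back: M3=-56/197−71/394·8386/2293=-2163/2293
back: M2=56/71−16/71·-2163/2293=2296/2293
back: M1=-5−3/8·2296/2293=-12326/2293
M: M0=0, M1=-12326/2293, M2=2296/2293, M3=-2163/2293, M4=8386/2293, M5=0
seg 0: a=-5, c=M0/2=0, d=(M1−M0)/(6·1)=-6163/6879, b=Δ0−h0·(2M0+M1)/6=54316/6879
seg 1: a=2, c=M1/2=-6163/2293, d=(M2−M1)/(6·3)=2437/6879, b=Δ1−h1·(2M1+M2)/6=35827/6879
seg 2: a=3, c=M2/2=1148/2293, d=(M3−M2)/(6·2)=-4459/27516, b=Δ2−h2·(2M2+M3)/6=-9308/6879
seg 3: a=1, c=M3/2=-2163/4586, d=(M4−M3)/(6·1)=10549/13758, b=Δ3−h3·(2M3+M4)/6=-8909/6879
seg 4: a=0, c=M4/2=4193/2293, d=(M5−M4)/(6·2)=-4193/13758, b=Δ4−h4·(2M4+M5)/6=851/13758
t_q=1/2 → seg 0, τ=1/2; S=-5+54316/6879·τ+0·τ²+-6163/6879·τ³=-21353/18344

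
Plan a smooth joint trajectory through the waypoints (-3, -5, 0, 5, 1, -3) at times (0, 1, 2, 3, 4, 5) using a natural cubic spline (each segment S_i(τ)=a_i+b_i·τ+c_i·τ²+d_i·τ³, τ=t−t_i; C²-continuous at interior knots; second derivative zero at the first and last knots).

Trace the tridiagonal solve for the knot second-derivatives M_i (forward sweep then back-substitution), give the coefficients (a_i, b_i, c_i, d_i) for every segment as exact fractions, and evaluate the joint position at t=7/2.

Δ: Δ0=-2, Δ1=5, Δ2=5, Δ3=-4, Δ4=-4
row 1: diag=4, rhs=42; c'=1/4, d'=21/2
row 2: denom=4−1·1/4=15/4; d'=(0−1·21/2)/(15/4)=-14/5
row 3: denom=4−1·4/15=56/15; d'=(-54−1·-14/5)/(56/15)=-96/7
row 4: denom=4−1·15/56=209/56; d'=(0−1·-96/7)/(209/56)=768/209
back: M4=768/209
back: M3=-96/7−15/56·768/209=-3072/209
back: M2=-14/5−4/15·-3072/209=234/209
back: M1=21/2−1/4·234/209=2136/209
M: M0=0, M1=2136/209, M2=234/209, M3=-3072/209, M4=768/209, M5=0
seg 0: a=-3, c=M0/2=0, d=(M1−M0)/(6·1)=356/209, b=Δ0−h0·(2M0+M1)/6=-774/209
seg 1: a=-5, c=M1/2=1068/209, d=(M2−M1)/(6·1)=-317/209, b=Δ1−h1·(2M1+M2)/6=294/209
seg 2: a=0, c=M2/2=117/209, d=(M3−M2)/(6·1)=-29/11, b=Δ2−h2·(2M2+M3)/6=1479/209
seg 3: a=5, c=M3/2=-1536/209, d=(M4−M3)/(6·1)=640/209, b=Δ3−h3·(2M3+M4)/6=60/209
seg 4: a=1, c=M4/2=384/209, d=(M5−M4)/(6·1)=-128/209, b=Δ4−h4·(2M4+M5)/6=-1092/209
t_q=7/2 → seg 3, τ=1/2; S=5+60/209·τ+-1536/209·τ²+640/209·τ³=771/209

  seg 0: a=-3 b=-774/209 c=0 d=356/209
  seg 1: a=-5 b=294/209 c=1068/209 d=-317/209
  seg 2: a=0 b=1479/209 c=117/209 d=-29/11
  seg 3: a=5 b=60/209 c=-1536/209 d=640/209
  seg 4: a=1 b=-1092/209 c=384/209 d=-128/209
S(7/2) = 771/209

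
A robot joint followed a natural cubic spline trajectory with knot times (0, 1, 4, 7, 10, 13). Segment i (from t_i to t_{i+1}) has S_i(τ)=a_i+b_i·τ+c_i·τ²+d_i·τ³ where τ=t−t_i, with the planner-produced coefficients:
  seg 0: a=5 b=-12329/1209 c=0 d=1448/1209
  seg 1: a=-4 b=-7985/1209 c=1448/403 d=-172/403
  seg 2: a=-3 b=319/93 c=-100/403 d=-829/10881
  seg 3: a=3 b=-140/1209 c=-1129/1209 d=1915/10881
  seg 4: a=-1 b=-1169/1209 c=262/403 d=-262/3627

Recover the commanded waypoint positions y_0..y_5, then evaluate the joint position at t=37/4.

y_0=5 y_1=-4 y_2=-3 y_3=3 y_4=-1 y_5=0
S(37/4) = 33/1984

y_0 = S_0(0) = a_0 = 5
y_1 = S_1(0) = a_1 = -4
y_2 = S_2(0) = a_2 = -3
y_3 = S_3(0) = a_3 = 3
y_4 = S_4(0) = a_4 = -1
y_5 = S_4(3) = 0
t_q=37/4 is in segment 3 (τ=9/4); S_3(τ)=33/1984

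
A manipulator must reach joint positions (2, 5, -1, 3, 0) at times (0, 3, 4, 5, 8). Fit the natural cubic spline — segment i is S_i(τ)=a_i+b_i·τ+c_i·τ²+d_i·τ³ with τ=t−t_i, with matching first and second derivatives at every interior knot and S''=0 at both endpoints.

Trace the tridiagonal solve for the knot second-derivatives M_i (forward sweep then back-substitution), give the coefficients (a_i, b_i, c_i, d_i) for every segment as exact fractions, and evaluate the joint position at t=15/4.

  seg 0: a=2 b=191/40 c=0 d=-151/360
  seg 1: a=5 b=-131/20 c=-151/40 d=173/40
  seg 2: a=-1 b=-9/8 c=46/5 d=-163/40
  seg 3: a=3 b=101/20 c=-121/40 d=121/360
S(15/4) = -541/2560

Δ: Δ0=1, Δ1=-6, Δ2=4, Δ3=-1
row 1: diag=8, rhs=-42; c'=1/8, d'=-21/4
row 2: denom=4−1·1/8=31/8; d'=(60−1·-21/4)/(31/8)=522/31
row 3: denom=8−1·8/31=240/31; d'=(-30−1·522/31)/(240/31)=-121/20
back: M3=-121/20
back: M2=522/31−8/31·-121/20=92/5
back: M1=-21/4−1/8·92/5=-151/20
M: M0=0, M1=-151/20, M2=92/5, M3=-121/20, M4=0
seg 0: a=2, c=M0/2=0, d=(M1−M0)/(6·3)=-151/360, b=Δ0−h0·(2M0+M1)/6=191/40
seg 1: a=5, c=M1/2=-151/40, d=(M2−M1)/(6·1)=173/40, b=Δ1−h1·(2M1+M2)/6=-131/20
seg 2: a=-1, c=M2/2=46/5, d=(M3−M2)/(6·1)=-163/40, b=Δ2−h2·(2M2+M3)/6=-9/8
seg 3: a=3, c=M3/2=-121/40, d=(M4−M3)/(6·3)=121/360, b=Δ3−h3·(2M3+M4)/6=101/20
t_q=15/4 → seg 1, τ=3/4; S=5+-131/20·τ+-151/40·τ²+173/40·τ³=-541/2560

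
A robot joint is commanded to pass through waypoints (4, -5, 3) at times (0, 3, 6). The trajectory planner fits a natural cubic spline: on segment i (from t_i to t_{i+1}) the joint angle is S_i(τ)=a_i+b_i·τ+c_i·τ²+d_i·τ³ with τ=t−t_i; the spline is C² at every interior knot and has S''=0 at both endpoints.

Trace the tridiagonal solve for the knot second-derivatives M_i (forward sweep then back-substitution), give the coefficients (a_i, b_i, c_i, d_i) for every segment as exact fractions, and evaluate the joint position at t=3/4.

  seg 0: a=4 b=-53/12 c=0 d=17/108
  seg 1: a=-5 b=-1/6 c=17/12 d=-17/108
S(3/4) = 193/256

Δ: Δ0=-3, Δ1=8/3
row 1: diag=12, rhs=34; c'=1/4, d'=17/6
back: M1=17/6
M: M0=0, M1=17/6, M2=0
seg 0: a=4, c=M0/2=0, d=(M1−M0)/(6·3)=17/108, b=Δ0−h0·(2M0+M1)/6=-53/12
seg 1: a=-5, c=M1/2=17/12, d=(M2−M1)/(6·3)=-17/108, b=Δ1−h1·(2M1+M2)/6=-1/6
t_q=3/4 → seg 0, τ=3/4; S=4+-53/12·τ+0·τ²+17/108·τ³=193/256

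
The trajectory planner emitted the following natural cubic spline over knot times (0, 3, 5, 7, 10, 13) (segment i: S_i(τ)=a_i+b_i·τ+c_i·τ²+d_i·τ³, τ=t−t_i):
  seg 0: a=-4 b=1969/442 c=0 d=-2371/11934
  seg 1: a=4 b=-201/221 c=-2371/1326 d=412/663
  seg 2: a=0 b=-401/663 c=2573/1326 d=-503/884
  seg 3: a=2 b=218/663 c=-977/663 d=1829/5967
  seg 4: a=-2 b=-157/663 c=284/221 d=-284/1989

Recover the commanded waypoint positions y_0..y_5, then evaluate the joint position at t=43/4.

y_0 = S_0(0) = a_0 = -4
y_1 = S_1(0) = a_1 = 4
y_2 = S_2(0) = a_2 = 0
y_3 = S_3(0) = a_3 = 2
y_4 = S_4(0) = a_4 = -2
y_5 = S_4(3) = 5
t_q=43/4 is in segment 4 (τ=3/4); S_4(τ)=-5357/3536

y_0=-4 y_1=4 y_2=0 y_3=2 y_4=-2 y_5=5
S(43/4) = -5357/3536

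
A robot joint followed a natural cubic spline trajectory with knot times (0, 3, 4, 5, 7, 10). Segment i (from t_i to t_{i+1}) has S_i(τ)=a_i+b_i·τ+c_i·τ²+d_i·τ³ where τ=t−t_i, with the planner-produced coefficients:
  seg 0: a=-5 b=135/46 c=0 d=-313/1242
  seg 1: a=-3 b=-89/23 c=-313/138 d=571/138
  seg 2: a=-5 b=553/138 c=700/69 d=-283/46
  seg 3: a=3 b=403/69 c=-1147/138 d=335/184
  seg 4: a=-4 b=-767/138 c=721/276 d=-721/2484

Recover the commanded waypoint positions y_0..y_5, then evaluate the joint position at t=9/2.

y_0 = S_0(0) = a_0 = -5
y_1 = S_1(0) = a_1 = -3
y_2 = S_2(0) = a_2 = -5
y_3 = S_3(0) = a_3 = 3
y_4 = S_4(0) = a_4 = -4
y_5 = S_4(3) = -5
t_q=9/2 is in segment 2 (τ=1/2); S_2(τ)=-59/48

y_0=-5 y_1=-3 y_2=-5 y_3=3 y_4=-4 y_5=-5
S(9/2) = -59/48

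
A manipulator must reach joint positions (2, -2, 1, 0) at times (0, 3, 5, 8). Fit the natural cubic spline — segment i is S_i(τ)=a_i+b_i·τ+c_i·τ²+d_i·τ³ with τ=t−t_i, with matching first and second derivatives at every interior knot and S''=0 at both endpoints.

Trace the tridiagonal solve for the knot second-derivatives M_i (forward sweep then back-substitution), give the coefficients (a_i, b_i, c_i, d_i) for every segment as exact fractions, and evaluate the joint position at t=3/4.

Δ: Δ0=-4/3, Δ1=3/2, Δ2=-1/3
row 1: diag=10, rhs=17; c'=1/5, d'=17/10
row 2: denom=10−2·1/5=48/5; d'=(-11−2·17/10)/(48/5)=-3/2
back: M2=-3/2
back: M1=17/10−1/5·-3/2=2
M: M0=0, M1=2, M2=-3/2, M3=0
seg 0: a=2, c=M0/2=0, d=(M1−M0)/(6·3)=1/9, b=Δ0−h0·(2M0+M1)/6=-7/3
seg 1: a=-2, c=M1/2=1, d=(M2−M1)/(6·2)=-7/24, b=Δ1−h1·(2M1+M2)/6=2/3
seg 2: a=1, c=M2/2=-3/4, d=(M3−M2)/(6·3)=1/12, b=Δ2−h2·(2M2+M3)/6=7/6
t_q=3/4 → seg 0, τ=3/4; S=2+-7/3·τ+0·τ²+1/9·τ³=19/64

  seg 0: a=2 b=-7/3 c=0 d=1/9
  seg 1: a=-2 b=2/3 c=1 d=-7/24
  seg 2: a=1 b=7/6 c=-3/4 d=1/12
S(3/4) = 19/64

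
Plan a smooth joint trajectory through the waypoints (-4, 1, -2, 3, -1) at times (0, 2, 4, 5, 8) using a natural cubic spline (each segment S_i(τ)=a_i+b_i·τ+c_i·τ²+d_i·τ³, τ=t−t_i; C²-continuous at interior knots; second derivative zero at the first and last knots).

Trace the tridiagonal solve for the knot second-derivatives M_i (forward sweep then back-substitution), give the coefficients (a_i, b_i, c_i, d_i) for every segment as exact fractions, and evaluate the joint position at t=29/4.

Δ: Δ0=5/2, Δ1=-3/2, Δ2=5, Δ3=-4/3
row 1: diag=8, rhs=-24; c'=1/4, d'=-3
row 2: denom=6−2·1/4=11/2; d'=(39−2·-3)/(11/2)=90/11
row 3: denom=8−1·2/11=86/11; d'=(-38−1·90/11)/(86/11)=-254/43
back: M3=-254/43
back: M2=90/11−2/11·-254/43=398/43
back: M1=-3−1/4·398/43=-457/86
M: M0=0, M1=-457/86, M2=398/43, M3=-254/43, M4=0
seg 0: a=-4, c=M0/2=0, d=(M1−M0)/(6·2)=-457/1032, b=Δ0−h0·(2M0+M1)/6=551/129
seg 1: a=1, c=M1/2=-457/172, d=(M2−M1)/(6·2)=1253/1032, b=Δ1−h1·(2M1+M2)/6=-269/258
seg 2: a=-2, c=M2/2=199/43, d=(M3−M2)/(6·1)=-326/129, b=Δ2−h2·(2M2+M3)/6=374/129
seg 3: a=3, c=M3/2=-127/43, d=(M4−M3)/(6·3)=127/387, b=Δ3−h3·(2M3+M4)/6=590/129
t_q=29/4 → seg 3, τ=9/4; S=3+590/129·τ+-127/43·τ²+127/387·τ³=5715/2752

  seg 0: a=-4 b=551/129 c=0 d=-457/1032
  seg 1: a=1 b=-269/258 c=-457/172 d=1253/1032
  seg 2: a=-2 b=374/129 c=199/43 d=-326/129
  seg 3: a=3 b=590/129 c=-127/43 d=127/387
S(29/4) = 5715/2752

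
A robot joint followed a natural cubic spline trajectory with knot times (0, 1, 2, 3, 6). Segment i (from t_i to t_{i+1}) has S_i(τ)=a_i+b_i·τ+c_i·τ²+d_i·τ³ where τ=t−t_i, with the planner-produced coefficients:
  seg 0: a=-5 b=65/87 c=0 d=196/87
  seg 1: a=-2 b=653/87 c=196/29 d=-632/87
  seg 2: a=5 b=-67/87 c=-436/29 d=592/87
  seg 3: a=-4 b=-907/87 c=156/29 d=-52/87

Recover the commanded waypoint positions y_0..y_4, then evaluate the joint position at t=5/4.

y_0=-5 y_1=-2 y_2=5 y_3=-4 y_4=-3
S(5/4) = 43/232

y_0 = S_0(0) = a_0 = -5
y_1 = S_1(0) = a_1 = -2
y_2 = S_2(0) = a_2 = 5
y_3 = S_3(0) = a_3 = -4
y_4 = S_3(3) = -3
t_q=5/4 is in segment 1 (τ=1/4); S_1(τ)=43/232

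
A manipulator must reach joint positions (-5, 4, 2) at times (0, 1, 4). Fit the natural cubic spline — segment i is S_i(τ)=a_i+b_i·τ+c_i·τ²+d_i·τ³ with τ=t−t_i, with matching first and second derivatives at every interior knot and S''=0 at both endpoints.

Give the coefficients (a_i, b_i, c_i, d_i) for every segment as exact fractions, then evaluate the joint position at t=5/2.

  seg 0: a=-5 b=245/24 c=0 d=-29/24
  seg 1: a=4 b=79/12 c=-29/8 d=29/72
S(5/2) = 453/64

Δ: Δ0=9, Δ1=-2/3
row 1: diag=8, rhs=-58; c'=3/8, d'=-29/4
back: M1=-29/4
M: M0=0, M1=-29/4, M2=0
seg 0: a=-5, c=M0/2=0, d=(M1−M0)/(6·1)=-29/24, b=Δ0−h0·(2M0+M1)/6=245/24
seg 1: a=4, c=M1/2=-29/8, d=(M2−M1)/(6·3)=29/72, b=Δ1−h1·(2M1+M2)/6=79/12
t_q=5/2 → seg 1, τ=3/2; S=4+79/12·τ+-29/8·τ²+29/72·τ³=453/64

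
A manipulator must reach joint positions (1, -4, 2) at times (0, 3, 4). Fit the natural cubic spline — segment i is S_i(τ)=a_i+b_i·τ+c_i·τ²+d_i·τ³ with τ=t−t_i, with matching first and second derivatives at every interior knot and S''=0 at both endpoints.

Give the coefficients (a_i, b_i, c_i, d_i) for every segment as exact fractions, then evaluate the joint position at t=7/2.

  seg 0: a=1 b=-109/24 c=0 d=23/72
  seg 1: a=-4 b=49/12 c=23/8 d=-23/24
S(7/2) = -87/64

Δ: Δ0=-5/3, Δ1=6
row 1: diag=8, rhs=46; c'=1/8, d'=23/4
back: M1=23/4
M: M0=0, M1=23/4, M2=0
seg 0: a=1, c=M0/2=0, d=(M1−M0)/(6·3)=23/72, b=Δ0−h0·(2M0+M1)/6=-109/24
seg 1: a=-4, c=M1/2=23/8, d=(M2−M1)/(6·1)=-23/24, b=Δ1−h1·(2M1+M2)/6=49/12
t_q=7/2 → seg 1, τ=1/2; S=-4+49/12·τ+23/8·τ²+-23/24·τ³=-87/64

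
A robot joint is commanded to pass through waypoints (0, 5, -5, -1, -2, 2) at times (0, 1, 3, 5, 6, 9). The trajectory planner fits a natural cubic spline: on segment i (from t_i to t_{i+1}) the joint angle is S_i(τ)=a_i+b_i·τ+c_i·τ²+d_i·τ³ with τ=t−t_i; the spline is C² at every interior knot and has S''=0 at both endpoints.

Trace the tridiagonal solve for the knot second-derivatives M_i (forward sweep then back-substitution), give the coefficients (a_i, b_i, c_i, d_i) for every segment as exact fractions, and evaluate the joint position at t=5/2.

  seg 0: a=0 b=20375/2814 c=0 d=-6305/2814
  seg 1: a=5 b=730/1407 c=-6305/938 d=5575/2814
  seg 2: a=-5 b=-3650/1407 c=4845/938 d=-1153/804
  seg 3: a=-1 b=1207/1407 c=-1613/469 d=2225/1407
  seg 4: a=-2 b=-1796/1407 c=612/469 d=-68/469
S(5/2) = -19955/7504

Δ: Δ0=5, Δ1=-5, Δ2=2, Δ3=-1, Δ4=4/3
row 1: diag=6, rhs=-60; c'=1/3, d'=-10
row 2: denom=8−2·1/3=22/3; d'=(42−2·-10)/(22/3)=93/11
row 3: denom=6−2·3/11=60/11; d'=(-18−2·93/11)/(60/11)=-32/5
row 4: denom=8−1·11/60=469/60; d'=(14−1·-32/5)/(469/60)=1224/469
back: M4=1224/469
back: M3=-32/5−11/60·1224/469=-3226/469
back: M2=93/11−3/11·-3226/469=4845/469
back: M1=-10−1/3·4845/469=-6305/469
M: M0=0, M1=-6305/469, M2=4845/469, M3=-3226/469, M4=1224/469, M5=0
seg 0: a=0, c=M0/2=0, d=(M1−M0)/(6·1)=-6305/2814, b=Δ0−h0·(2M0+M1)/6=20375/2814
seg 1: a=5, c=M1/2=-6305/938, d=(M2−M1)/(6·2)=5575/2814, b=Δ1−h1·(2M1+M2)/6=730/1407
seg 2: a=-5, c=M2/2=4845/938, d=(M3−M2)/(6·2)=-1153/804, b=Δ2−h2·(2M2+M3)/6=-3650/1407
seg 3: a=-1, c=M3/2=-1613/469, d=(M4−M3)/(6·1)=2225/1407, b=Δ3−h3·(2M3+M4)/6=1207/1407
seg 4: a=-2, c=M4/2=612/469, d=(M5−M4)/(6·3)=-68/469, b=Δ4−h4·(2M4+M5)/6=-1796/1407
t_q=5/2 → seg 1, τ=3/2; S=5+730/1407·τ+-6305/938·τ²+5575/2814·τ³=-19955/7504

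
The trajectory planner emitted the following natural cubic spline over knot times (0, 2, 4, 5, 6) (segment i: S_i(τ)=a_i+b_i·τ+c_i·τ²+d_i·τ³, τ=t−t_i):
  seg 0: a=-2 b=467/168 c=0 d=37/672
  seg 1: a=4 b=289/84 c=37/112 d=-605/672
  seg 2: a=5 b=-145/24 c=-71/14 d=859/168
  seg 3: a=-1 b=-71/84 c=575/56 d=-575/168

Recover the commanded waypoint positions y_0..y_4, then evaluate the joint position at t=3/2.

y_0=-2 y_1=4 y_2=5 y_3=-1 y_4=5
S(3/2) = 603/256

y_0 = S_0(0) = a_0 = -2
y_1 = S_1(0) = a_1 = 4
y_2 = S_2(0) = a_2 = 5
y_3 = S_3(0) = a_3 = -1
y_4 = S_3(1) = 5
t_q=3/2 is in segment 0 (τ=3/2); S_0(τ)=603/256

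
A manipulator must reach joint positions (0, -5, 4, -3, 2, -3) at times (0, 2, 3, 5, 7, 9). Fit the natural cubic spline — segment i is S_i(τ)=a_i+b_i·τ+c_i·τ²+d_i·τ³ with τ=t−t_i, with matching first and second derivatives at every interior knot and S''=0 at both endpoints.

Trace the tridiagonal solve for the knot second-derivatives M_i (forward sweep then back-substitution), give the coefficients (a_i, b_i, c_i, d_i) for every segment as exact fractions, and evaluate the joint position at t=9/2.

  seg 0: a=0 b=-2341/318 c=0 d=773/636
  seg 1: a=-5 b=2297/318 c=773/106 d=-877/159
  seg 2: a=4 b=1673/318 c=-981/106 d=775/318
  seg 3: a=-3 b=-799/318 c=569/106 d=-455/318
  seg 4: a=2 b=569/318 c=-341/106 d=341/636
S(9/2) = -599/848

Δ: Δ0=-5/2, Δ1=9, Δ2=-7/2, Δ3=5/2, Δ4=-5/2
row 1: diag=6, rhs=69; c'=1/6, d'=23/2
row 2: denom=6−1·1/6=35/6; d'=(-75−1·23/2)/(35/6)=-519/35
row 3: denom=8−2·12/35=256/35; d'=(36−2·-519/35)/(256/35)=1149/128
row 4: denom=8−2·35/128=477/64; d'=(-30−2·1149/128)/(477/64)=-341/53
back: M4=-341/53
back: M3=1149/128−35/128·-341/53=569/53
back: M2=-519/35−12/35·569/53=-981/53
back: M1=23/2−1/6·-981/53=773/53
M: M0=0, M1=773/53, M2=-981/53, M3=569/53, M4=-341/53, M5=0
seg 0: a=0, c=M0/2=0, d=(M1−M0)/(6·2)=773/636, b=Δ0−h0·(2M0+M1)/6=-2341/318
seg 1: a=-5, c=M1/2=773/106, d=(M2−M1)/(6·1)=-877/159, b=Δ1−h1·(2M1+M2)/6=2297/318
seg 2: a=4, c=M2/2=-981/106, d=(M3−M2)/(6·2)=775/318, b=Δ2−h2·(2M2+M3)/6=1673/318
seg 3: a=-3, c=M3/2=569/106, d=(M4−M3)/(6·2)=-455/318, b=Δ3−h3·(2M3+M4)/6=-799/318
seg 4: a=2, c=M4/2=-341/106, d=(M5−M4)/(6·2)=341/636, b=Δ4−h4·(2M4+M5)/6=569/318
t_q=9/2 → seg 2, τ=3/2; S=4+1673/318·τ+-981/106·τ²+775/318·τ³=-599/848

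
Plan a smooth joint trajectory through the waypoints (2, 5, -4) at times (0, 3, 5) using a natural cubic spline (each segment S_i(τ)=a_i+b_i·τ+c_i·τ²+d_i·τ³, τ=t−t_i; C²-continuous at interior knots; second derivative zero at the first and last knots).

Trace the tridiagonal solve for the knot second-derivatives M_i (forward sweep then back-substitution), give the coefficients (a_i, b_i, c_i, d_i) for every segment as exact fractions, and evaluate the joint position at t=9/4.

  seg 0: a=2 b=53/20 c=0 d=-11/60
  seg 1: a=5 b=-23/10 c=-33/20 d=11/40
S(9/4) = 7519/1280

Δ: Δ0=1, Δ1=-9/2
row 1: diag=10, rhs=-33; c'=1/5, d'=-33/10
back: M1=-33/10
M: M0=0, M1=-33/10, M2=0
seg 0: a=2, c=M0/2=0, d=(M1−M0)/(6·3)=-11/60, b=Δ0−h0·(2M0+M1)/6=53/20
seg 1: a=5, c=M1/2=-33/20, d=(M2−M1)/(6·2)=11/40, b=Δ1−h1·(2M1+M2)/6=-23/10
t_q=9/4 → seg 0, τ=9/4; S=2+53/20·τ+0·τ²+-11/60·τ³=7519/1280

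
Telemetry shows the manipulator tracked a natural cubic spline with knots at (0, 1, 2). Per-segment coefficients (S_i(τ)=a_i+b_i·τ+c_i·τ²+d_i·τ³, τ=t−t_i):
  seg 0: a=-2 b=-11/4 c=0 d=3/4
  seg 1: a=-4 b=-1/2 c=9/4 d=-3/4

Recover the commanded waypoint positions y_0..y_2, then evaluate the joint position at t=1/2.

y_0 = S_0(0) = a_0 = -2
y_1 = S_1(0) = a_1 = -4
y_2 = S_1(1) = -3
t_q=1/2 is in segment 0 (τ=1/2); S_0(τ)=-105/32

y_0=-2 y_1=-4 y_2=-3
S(1/2) = -105/32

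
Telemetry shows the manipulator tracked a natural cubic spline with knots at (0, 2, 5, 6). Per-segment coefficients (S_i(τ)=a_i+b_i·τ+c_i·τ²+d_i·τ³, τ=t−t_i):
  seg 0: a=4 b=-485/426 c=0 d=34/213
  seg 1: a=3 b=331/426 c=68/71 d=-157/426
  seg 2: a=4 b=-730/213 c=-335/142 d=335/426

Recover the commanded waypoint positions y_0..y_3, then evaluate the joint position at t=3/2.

y_0 = S_0(0) = a_0 = 4
y_1 = S_1(0) = a_1 = 3
y_2 = S_2(0) = a_2 = 4
y_3 = S_2(1) = -1
t_q=3/2 is in segment 0 (τ=3/2); S_0(τ)=201/71

y_0=4 y_1=3 y_2=4 y_3=-1
S(3/2) = 201/71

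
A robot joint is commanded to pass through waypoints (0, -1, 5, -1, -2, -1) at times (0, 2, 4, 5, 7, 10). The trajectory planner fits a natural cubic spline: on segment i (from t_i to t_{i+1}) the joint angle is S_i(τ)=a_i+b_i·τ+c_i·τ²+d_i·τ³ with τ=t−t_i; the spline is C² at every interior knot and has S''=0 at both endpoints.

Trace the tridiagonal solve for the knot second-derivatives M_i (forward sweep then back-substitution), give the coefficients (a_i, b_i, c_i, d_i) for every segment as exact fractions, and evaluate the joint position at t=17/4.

  seg 0: a=0 b=-8555/3576 c=0 d=6767/14304
  seg 1: a=-1 b=5873/1788 c=6767/2384 d=-21319/14304
  seg 2: a=5 b=-11609/3576 c=-1819/298 d=11981/3576
  seg 3: a=-1 b=-9661/1788 c=4705/1192 d=-1337/1788
  seg 4: a=-2 b=2525/1788 c=-643/1192 d=643/10728
S(17/4) = 294415/76288

Δ: Δ0=-1/2, Δ1=3, Δ2=-6, Δ3=-1/2, Δ4=1/3
row 1: diag=8, rhs=21; c'=1/4, d'=21/8
row 2: denom=6−2·1/4=11/2; d'=(-54−2·21/8)/(11/2)=-237/22
row 3: denom=6−1·2/11=64/11; d'=(33−1·-237/22)/(64/11)=963/128
row 4: denom=10−2·11/32=149/16; d'=(5−2·963/128)/(149/16)=-643/596
back: M4=-643/596
back: M3=963/128−11/32·-643/596=4705/596
back: M2=-237/22−2/11·4705/596=-1819/149
back: M1=21/8−1/4·-1819/149=6767/1192
M: M0=0, M1=6767/1192, M2=-1819/149, M3=4705/596, M4=-643/596, M5=0
seg 0: a=0, c=M0/2=0, d=(M1−M0)/(6·2)=6767/14304, b=Δ0−h0·(2M0+M1)/6=-8555/3576
seg 1: a=-1, c=M1/2=6767/2384, d=(M2−M1)/(6·2)=-21319/14304, b=Δ1−h1·(2M1+M2)/6=5873/1788
seg 2: a=5, c=M2/2=-1819/298, d=(M3−M2)/(6·1)=11981/3576, b=Δ2−h2·(2M2+M3)/6=-11609/3576
seg 3: a=-1, c=M3/2=4705/1192, d=(M4−M3)/(6·2)=-1337/1788, b=Δ3−h3·(2M3+M4)/6=-9661/1788
seg 4: a=-2, c=M4/2=-643/1192, d=(M5−M4)/(6·3)=643/10728, b=Δ4−h4·(2M4+M5)/6=2525/1788
t_q=17/4 → seg 2, τ=1/4; S=5+-11609/3576·τ+-1819/298·τ²+11981/3576·τ³=294415/76288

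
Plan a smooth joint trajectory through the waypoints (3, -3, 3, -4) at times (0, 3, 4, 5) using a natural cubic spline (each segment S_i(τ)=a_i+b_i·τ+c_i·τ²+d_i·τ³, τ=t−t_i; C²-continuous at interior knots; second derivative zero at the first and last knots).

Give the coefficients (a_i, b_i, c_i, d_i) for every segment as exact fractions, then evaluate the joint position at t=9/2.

Δ: Δ0=-2, Δ1=6, Δ2=-7
row 1: diag=8, rhs=48; c'=1/8, d'=6
row 2: denom=4−1·1/8=31/8; d'=(-78−1·6)/(31/8)=-672/31
back: M2=-672/31
back: M1=6−1/8·-672/31=270/31
M: M0=0, M1=270/31, M2=-672/31, M3=0
seg 0: a=3, c=M0/2=0, d=(M1−M0)/(6·3)=15/31, b=Δ0−h0·(2M0+M1)/6=-197/31
seg 1: a=-3, c=M1/2=135/31, d=(M2−M1)/(6·1)=-157/31, b=Δ1−h1·(2M1+M2)/6=208/31
seg 2: a=3, c=M2/2=-336/31, d=(M3−M2)/(6·1)=112/31, b=Δ2−h2·(2M2+M3)/6=7/31
t_q=9/2 → seg 2, τ=1/2; S=3+7/31·τ+-336/31·τ²+112/31·τ³=53/62

  seg 0: a=3 b=-197/31 c=0 d=15/31
  seg 1: a=-3 b=208/31 c=135/31 d=-157/31
  seg 2: a=3 b=7/31 c=-336/31 d=112/31
S(9/2) = 53/62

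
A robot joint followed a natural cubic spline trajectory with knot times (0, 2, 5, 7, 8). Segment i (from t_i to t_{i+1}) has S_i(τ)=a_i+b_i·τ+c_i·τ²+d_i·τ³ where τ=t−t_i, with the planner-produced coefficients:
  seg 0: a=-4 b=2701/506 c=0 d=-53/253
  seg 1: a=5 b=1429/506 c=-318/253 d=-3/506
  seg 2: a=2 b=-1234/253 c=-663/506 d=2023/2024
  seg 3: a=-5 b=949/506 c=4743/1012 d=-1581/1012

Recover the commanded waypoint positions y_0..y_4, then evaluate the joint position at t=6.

y_0=-4 y_1=5 y_2=2 y_3=-5 y_4=0
S(6) = -6453/2024

y_0 = S_0(0) = a_0 = -4
y_1 = S_1(0) = a_1 = 5
y_2 = S_2(0) = a_2 = 2
y_3 = S_3(0) = a_3 = -5
y_4 = S_3(1) = 0
t_q=6 is in segment 2 (τ=1); S_2(τ)=-6453/2024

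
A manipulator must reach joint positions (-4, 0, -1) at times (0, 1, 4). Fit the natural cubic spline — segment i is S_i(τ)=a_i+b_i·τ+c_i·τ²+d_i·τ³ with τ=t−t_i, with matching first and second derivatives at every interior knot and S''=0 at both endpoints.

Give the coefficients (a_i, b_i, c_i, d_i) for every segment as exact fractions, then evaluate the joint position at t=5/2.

Δ: Δ0=4, Δ1=-1/3
row 1: diag=8, rhs=-26; c'=3/8, d'=-13/4
back: M1=-13/4
M: M0=0, M1=-13/4, M2=0
seg 0: a=-4, c=M0/2=0, d=(M1−M0)/(6·1)=-13/24, b=Δ0−h0·(2M0+M1)/6=109/24
seg 1: a=0, c=M1/2=-13/8, d=(M2−M1)/(6·3)=13/72, b=Δ1−h1·(2M1+M2)/6=35/12
t_q=5/2 → seg 1, τ=3/2; S=0+35/12·τ+-13/8·τ²+13/72·τ³=85/64

  seg 0: a=-4 b=109/24 c=0 d=-13/24
  seg 1: a=0 b=35/12 c=-13/8 d=13/72
S(5/2) = 85/64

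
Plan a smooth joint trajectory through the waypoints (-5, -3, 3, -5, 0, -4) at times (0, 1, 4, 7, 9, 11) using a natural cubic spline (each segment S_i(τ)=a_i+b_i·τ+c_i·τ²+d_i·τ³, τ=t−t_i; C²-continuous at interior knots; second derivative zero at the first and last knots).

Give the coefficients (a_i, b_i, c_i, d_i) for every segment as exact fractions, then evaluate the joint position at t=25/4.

Δ: Δ0=2, Δ1=2, Δ2=-8/3, Δ3=5/2, Δ4=-2
row 1: diag=8, rhs=0; c'=3/8, d'=0
row 2: denom=12−3·3/8=87/8; d'=(-28−3·0)/(87/8)=-224/87
row 3: denom=10−3·8/29=266/29; d'=(31−3·-224/87)/(266/29)=1123/266
row 4: denom=8−2·29/133=1006/133; d'=(-27−2·1123/266)/(1006/133)=-2357/503
back: M4=-2357/503
back: M3=1123/266−29/133·-2357/503=5275/1006
back: M2=-224/87−8/29·5275/1006=-6068/1509
back: M1=0−3/8·-6068/1509=1517/1006
M: M0=0, M1=1517/1006, M2=-6068/1509, M3=5275/1006, M4=-2357/503, M5=0
seg 0: a=-5, c=M0/2=0, d=(M1−M0)/(6·1)=1517/6036, b=Δ0−h0·(2M0+M1)/6=10555/6036
seg 1: a=-3, c=M1/2=1517/2012, d=(M2−M1)/(6·3)=-16687/54324, b=Δ1−h1·(2M1+M2)/6=7553/3018
seg 2: a=3, c=M2/2=-3034/1509, d=(M3−M2)/(6·3)=27961/54324, b=Δ2−h2·(2M2+M3)/6=-7649/6036
seg 3: a=-5, c=M3/2=5275/2012, d=(M4−M3)/(6·2)=-9989/12072, b=Δ3−h3·(2M3+M4)/6=1709/3018
seg 4: a=0, c=M4/2=-2357/1006, d=(M5−M4)/(6·2)=2357/6036, b=Δ4−h4·(2M4+M5)/6=1696/1509
t_q=25/4 → seg 2, τ=9/4; S=3+-7649/6036·τ+-3034/1509·τ²+27961/54324·τ³=-536589/128768

  seg 0: a=-5 b=10555/6036 c=0 d=1517/6036
  seg 1: a=-3 b=7553/3018 c=1517/2012 d=-16687/54324
  seg 2: a=3 b=-7649/6036 c=-3034/1509 d=27961/54324
  seg 3: a=-5 b=1709/3018 c=5275/2012 d=-9989/12072
  seg 4: a=0 b=1696/1509 c=-2357/1006 d=2357/6036
S(25/4) = -536589/128768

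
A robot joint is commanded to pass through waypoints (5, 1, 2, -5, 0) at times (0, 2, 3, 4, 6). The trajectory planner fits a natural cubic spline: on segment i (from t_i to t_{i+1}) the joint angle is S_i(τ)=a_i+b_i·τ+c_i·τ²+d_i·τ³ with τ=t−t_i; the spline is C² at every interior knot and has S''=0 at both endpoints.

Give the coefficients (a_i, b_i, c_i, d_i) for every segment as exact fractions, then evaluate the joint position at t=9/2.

Δ: Δ0=-2, Δ1=1, Δ2=-7, Δ3=5/2
row 1: diag=6, rhs=18; c'=1/6, d'=3
row 2: denom=4−1·1/6=23/6; d'=(-48−1·3)/(23/6)=-306/23
row 3: denom=6−1·6/23=132/23; d'=(57−1·-306/23)/(132/23)=49/4
back: M3=49/4
back: M2=-306/23−6/23·49/4=-33/2
back: M1=3−1/6·-33/2=23/4
M: M0=0, M1=23/4, M2=-33/2, M3=49/4, M4=0
seg 0: a=5, c=M0/2=0, d=(M1−M0)/(6·2)=23/48, b=Δ0−h0·(2M0+M1)/6=-47/12
seg 1: a=1, c=M1/2=23/8, d=(M2−M1)/(6·1)=-89/24, b=Δ1−h1·(2M1+M2)/6=11/6
seg 2: a=2, c=M2/2=-33/4, d=(M3−M2)/(6·1)=115/24, b=Δ2−h2·(2M2+M3)/6=-85/24
seg 3: a=-5, c=M3/2=49/8, d=(M4−M3)/(6·2)=-49/48, b=Δ3−h3·(2M3+M4)/6=-17/3
t_q=9/2 → seg 3, τ=1/2; S=-5+-17/3·τ+49/8·τ²+-49/48·τ³=-823/128

  seg 0: a=5 b=-47/12 c=0 d=23/48
  seg 1: a=1 b=11/6 c=23/8 d=-89/24
  seg 2: a=2 b=-85/24 c=-33/4 d=115/24
  seg 3: a=-5 b=-17/3 c=49/8 d=-49/48
S(9/2) = -823/128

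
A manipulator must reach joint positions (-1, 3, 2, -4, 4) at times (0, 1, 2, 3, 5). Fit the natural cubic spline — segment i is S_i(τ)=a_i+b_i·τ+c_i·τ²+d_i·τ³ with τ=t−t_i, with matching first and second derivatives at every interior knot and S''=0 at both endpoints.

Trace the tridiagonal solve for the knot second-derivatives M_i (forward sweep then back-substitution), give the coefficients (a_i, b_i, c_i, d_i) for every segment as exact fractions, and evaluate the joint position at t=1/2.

  seg 0: a=-1 b=419/86 c=0 d=-75/86
  seg 1: a=3 b=97/43 c=-225/86 d=-55/86
  seg 2: a=2 b=-421/86 c=-195/43 d=295/86
  seg 3: a=-4 b=-158/43 c=495/86 d=-165/172
S(1/2) = 913/688

Δ: Δ0=4, Δ1=-1, Δ2=-6, Δ3=4
row 1: diag=4, rhs=-30; c'=1/4, d'=-15/2
row 2: denom=4−1·1/4=15/4; d'=(-30−1·-15/2)/(15/4)=-6
row 3: denom=6−1·4/15=86/15; d'=(60−1·-6)/(86/15)=495/43
back: M3=495/43
back: M2=-6−4/15·495/43=-390/43
back: M1=-15/2−1/4·-390/43=-225/43
M: M0=0, M1=-225/43, M2=-390/43, M3=495/43, M4=0
seg 0: a=-1, c=M0/2=0, d=(M1−M0)/(6·1)=-75/86, b=Δ0−h0·(2M0+M1)/6=419/86
seg 1: a=3, c=M1/2=-225/86, d=(M2−M1)/(6·1)=-55/86, b=Δ1−h1·(2M1+M2)/6=97/43
seg 2: a=2, c=M2/2=-195/43, d=(M3−M2)/(6·1)=295/86, b=Δ2−h2·(2M2+M3)/6=-421/86
seg 3: a=-4, c=M3/2=495/86, d=(M4−M3)/(6·2)=-165/172, b=Δ3−h3·(2M3+M4)/6=-158/43
t_q=1/2 → seg 0, τ=1/2; S=-1+419/86·τ+0·τ²+-75/86·τ³=913/688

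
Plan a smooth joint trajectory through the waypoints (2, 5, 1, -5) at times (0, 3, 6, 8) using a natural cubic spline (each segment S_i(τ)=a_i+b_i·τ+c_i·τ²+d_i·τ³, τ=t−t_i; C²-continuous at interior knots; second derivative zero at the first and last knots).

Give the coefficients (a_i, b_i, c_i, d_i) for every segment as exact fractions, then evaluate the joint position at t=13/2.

Δ: Δ0=1, Δ1=-4/3, Δ2=-3
row 1: diag=12, rhs=-14; c'=1/4, d'=-7/6
row 2: denom=10−3·1/4=37/4; d'=(-10−3·-7/6)/(37/4)=-26/37
back: M2=-26/37
back: M1=-7/6−1/4·-26/37=-110/111
M: M0=0, M1=-110/111, M2=-26/37, M3=0
seg 0: a=2, c=M0/2=0, d=(M1−M0)/(6·3)=-55/999, b=Δ0−h0·(2M0+M1)/6=166/111
seg 1: a=5, c=M1/2=-55/111, d=(M2−M1)/(6·3)=16/999, b=Δ1−h1·(2M1+M2)/6=1/111
seg 2: a=1, c=M2/2=-13/37, d=(M3−M2)/(6·2)=13/222, b=Δ2−h2·(2M2+M3)/6=-281/111
t_q=13/2 → seg 2, τ=1/2; S=1+-281/111·τ+-13/37·τ²+13/222·τ³=-205/592

  seg 0: a=2 b=166/111 c=0 d=-55/999
  seg 1: a=5 b=1/111 c=-55/111 d=16/999
  seg 2: a=1 b=-281/111 c=-13/37 d=13/222
S(13/2) = -205/592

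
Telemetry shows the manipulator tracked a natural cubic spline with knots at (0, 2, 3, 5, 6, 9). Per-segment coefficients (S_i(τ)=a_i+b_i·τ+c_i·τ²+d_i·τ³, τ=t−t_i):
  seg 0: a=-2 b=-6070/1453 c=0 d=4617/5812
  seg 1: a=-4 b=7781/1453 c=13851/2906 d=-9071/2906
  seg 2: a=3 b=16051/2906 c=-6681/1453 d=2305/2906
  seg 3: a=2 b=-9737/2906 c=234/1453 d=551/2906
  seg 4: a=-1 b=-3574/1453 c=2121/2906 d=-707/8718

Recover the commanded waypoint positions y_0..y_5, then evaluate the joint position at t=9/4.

y_0 = S_0(0) = a_0 = -2
y_1 = S_1(0) = a_1 = -4
y_2 = S_2(0) = a_2 = 3
y_3 = S_3(0) = a_3 = 2
y_4 = S_4(0) = a_4 = -1
y_5 = S_4(3) = -4
t_q=9/4 is in segment 1 (τ=1/4); S_1(τ)=-448611/185984

y_0=-2 y_1=-4 y_2=3 y_3=2 y_4=-1 y_5=-4
S(9/4) = -448611/185984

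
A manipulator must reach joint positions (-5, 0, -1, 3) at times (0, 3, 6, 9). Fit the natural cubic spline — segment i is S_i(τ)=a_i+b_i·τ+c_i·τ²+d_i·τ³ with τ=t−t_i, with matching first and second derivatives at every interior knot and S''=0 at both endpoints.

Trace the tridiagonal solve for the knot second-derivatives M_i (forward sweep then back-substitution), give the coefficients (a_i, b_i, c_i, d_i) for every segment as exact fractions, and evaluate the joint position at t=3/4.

Δ: Δ0=5/3, Δ1=-1/3, Δ2=4/3
row 1: diag=12, rhs=-12; c'=1/4, d'=-1
row 2: denom=12−3·1/4=45/4; d'=(10−3·-1)/(45/4)=52/45
back: M2=52/45
back: M1=-1−1/4·52/45=-58/45
M: M0=0, M1=-58/45, M2=52/45, M3=0
seg 0: a=-5, c=M0/2=0, d=(M1−M0)/(6·3)=-29/405, b=Δ0−h0·(2M0+M1)/6=104/45
seg 1: a=0, c=M1/2=-29/45, d=(M2−M1)/(6·3)=11/81, b=Δ1−h1·(2M1+M2)/6=17/45
seg 2: a=-1, c=M2/2=26/45, d=(M3−M2)/(6·3)=-26/405, b=Δ2−h2·(2M2+M3)/6=8/45
t_q=3/4 → seg 0, τ=3/4; S=-5+104/45·τ+0·τ²+-29/405·τ³=-211/64

  seg 0: a=-5 b=104/45 c=0 d=-29/405
  seg 1: a=0 b=17/45 c=-29/45 d=11/81
  seg 2: a=-1 b=8/45 c=26/45 d=-26/405
S(3/4) = -211/64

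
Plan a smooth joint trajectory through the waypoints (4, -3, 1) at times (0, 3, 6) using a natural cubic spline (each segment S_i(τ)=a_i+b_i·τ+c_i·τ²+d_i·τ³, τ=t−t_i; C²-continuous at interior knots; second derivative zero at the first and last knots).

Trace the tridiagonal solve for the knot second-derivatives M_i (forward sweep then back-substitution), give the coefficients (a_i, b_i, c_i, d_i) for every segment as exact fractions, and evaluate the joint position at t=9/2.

  seg 0: a=4 b=-13/4 c=0 d=11/108
  seg 1: a=-3 b=-1/2 c=11/12 d=-11/108
S(9/2) = -65/32

Δ: Δ0=-7/3, Δ1=4/3
row 1: diag=12, rhs=22; c'=1/4, d'=11/6
back: M1=11/6
M: M0=0, M1=11/6, M2=0
seg 0: a=4, c=M0/2=0, d=(M1−M0)/(6·3)=11/108, b=Δ0−h0·(2M0+M1)/6=-13/4
seg 1: a=-3, c=M1/2=11/12, d=(M2−M1)/(6·3)=-11/108, b=Δ1−h1·(2M1+M2)/6=-1/2
t_q=9/2 → seg 1, τ=3/2; S=-3+-1/2·τ+11/12·τ²+-11/108·τ³=-65/32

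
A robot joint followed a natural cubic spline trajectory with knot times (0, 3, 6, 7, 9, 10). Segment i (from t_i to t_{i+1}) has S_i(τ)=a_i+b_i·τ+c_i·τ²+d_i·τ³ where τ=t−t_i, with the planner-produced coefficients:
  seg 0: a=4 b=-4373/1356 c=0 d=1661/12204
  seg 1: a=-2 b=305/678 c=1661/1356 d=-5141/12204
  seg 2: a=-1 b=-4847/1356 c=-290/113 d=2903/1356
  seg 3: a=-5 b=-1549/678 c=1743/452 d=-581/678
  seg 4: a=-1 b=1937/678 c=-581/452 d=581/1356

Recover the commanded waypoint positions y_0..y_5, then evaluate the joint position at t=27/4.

y_0=4 y_1=-2 y_2=-1 y_3=-5 y_4=-1 y_5=1
S(27/4) = -122113/28928

y_0 = S_0(0) = a_0 = 4
y_1 = S_1(0) = a_1 = -2
y_2 = S_2(0) = a_2 = -1
y_3 = S_3(0) = a_3 = -5
y_4 = S_4(0) = a_4 = -1
y_5 = S_4(1) = 1
t_q=27/4 is in segment 2 (τ=3/4); S_2(τ)=-122113/28928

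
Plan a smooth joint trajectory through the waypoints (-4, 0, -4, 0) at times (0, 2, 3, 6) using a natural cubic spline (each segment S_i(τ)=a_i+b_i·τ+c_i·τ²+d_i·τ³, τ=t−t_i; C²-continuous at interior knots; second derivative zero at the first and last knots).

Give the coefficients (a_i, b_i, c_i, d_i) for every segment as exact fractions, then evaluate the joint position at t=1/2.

Δ: Δ0=2, Δ1=-4, Δ2=4/3
row 1: diag=6, rhs=-36; c'=1/6, d'=-6
row 2: denom=8−1·1/6=47/6; d'=(32−1·-6)/(47/6)=228/47
back: M2=228/47
back: M1=-6−1/6·228/47=-320/47
M: M0=0, M1=-320/47, M2=228/47, M3=0
seg 0: a=-4, c=M0/2=0, d=(M1−M0)/(6·2)=-80/141, b=Δ0−h0·(2M0+M1)/6=602/141
seg 1: a=0, c=M1/2=-160/47, d=(M2−M1)/(6·1)=274/141, b=Δ1−h1·(2M1+M2)/6=-358/141
seg 2: a=-4, c=M2/2=114/47, d=(M3−M2)/(6·3)=-38/141, b=Δ2−h2·(2M2+M3)/6=-496/141
t_q=1/2 → seg 0, τ=1/2; S=-4+602/141·τ+0·τ²+-80/141·τ³=-91/47

  seg 0: a=-4 b=602/141 c=0 d=-80/141
  seg 1: a=0 b=-358/141 c=-160/47 d=274/141
  seg 2: a=-4 b=-496/141 c=114/47 d=-38/141
S(1/2) = -91/47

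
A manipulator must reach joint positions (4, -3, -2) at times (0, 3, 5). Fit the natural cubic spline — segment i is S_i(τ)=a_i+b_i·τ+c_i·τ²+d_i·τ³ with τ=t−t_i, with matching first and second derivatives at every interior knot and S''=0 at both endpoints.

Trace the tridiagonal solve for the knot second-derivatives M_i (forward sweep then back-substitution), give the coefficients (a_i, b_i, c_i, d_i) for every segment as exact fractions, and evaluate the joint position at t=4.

  seg 0: a=4 b=-191/60 c=0 d=17/180
  seg 1: a=-3 b=-19/30 c=17/20 d=-17/120
S(4) = -117/40

Δ: Δ0=-7/3, Δ1=1/2
row 1: diag=10, rhs=17; c'=1/5, d'=17/10
back: M1=17/10
M: M0=0, M1=17/10, M2=0
seg 0: a=4, c=M0/2=0, d=(M1−M0)/(6·3)=17/180, b=Δ0−h0·(2M0+M1)/6=-191/60
seg 1: a=-3, c=M1/2=17/20, d=(M2−M1)/(6·2)=-17/120, b=Δ1−h1·(2M1+M2)/6=-19/30
t_q=4 → seg 1, τ=1; S=-3+-19/30·τ+17/20·τ²+-17/120·τ³=-117/40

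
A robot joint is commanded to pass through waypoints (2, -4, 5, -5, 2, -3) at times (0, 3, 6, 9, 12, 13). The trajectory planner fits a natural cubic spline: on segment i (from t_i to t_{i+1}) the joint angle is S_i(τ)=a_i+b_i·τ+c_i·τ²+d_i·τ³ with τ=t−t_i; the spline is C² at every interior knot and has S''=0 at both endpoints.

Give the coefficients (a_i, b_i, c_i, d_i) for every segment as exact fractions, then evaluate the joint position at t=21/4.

  seg 0: a=2 b=-1597/403 c=0 d=791/3627
  seg 1: a=-4 b=776/403 c=791/403 d=-1940/3627
  seg 2: a=5 b=-298/403 c=-1149/403 d=7205/10881
  seg 3: a=-5 b=1/31 c=3758/1209 d=-8492/10881
  seg 4: a=2 b=-963/403 c=-1578/403 d=526/403
S(21/4) = 13465/3224

Δ: Δ0=-2, Δ1=3, Δ2=-10/3, Δ3=7/3, Δ4=-5
row 1: diag=12, rhs=30; c'=1/4, d'=5/2
row 2: denom=12−3·1/4=45/4; d'=(-38−3·5/2)/(45/4)=-182/45
row 3: denom=12−3·4/15=56/5; d'=(34−3·-182/45)/(56/5)=173/42
row 4: denom=8−3·15/56=403/56; d'=(-44−3·173/42)/(403/56)=-3156/403
back: M4=-3156/403
back: M3=173/42−15/56·-3156/403=7516/1209
back: M2=-182/45−4/15·7516/1209=-2298/403
back: M1=5/2−1/4·-2298/403=1582/403
M: M0=0, M1=1582/403, M2=-2298/403, M3=7516/1209, M4=-3156/403, M5=0
seg 0: a=2, c=M0/2=0, d=(M1−M0)/(6·3)=791/3627, b=Δ0−h0·(2M0+M1)/6=-1597/403
seg 1: a=-4, c=M1/2=791/403, d=(M2−M1)/(6·3)=-1940/3627, b=Δ1−h1·(2M1+M2)/6=776/403
seg 2: a=5, c=M2/2=-1149/403, d=(M3−M2)/(6·3)=7205/10881, b=Δ2−h2·(2M2+M3)/6=-298/403
seg 3: a=-5, c=M3/2=3758/1209, d=(M4−M3)/(6·3)=-8492/10881, b=Δ3−h3·(2M3+M4)/6=1/31
seg 4: a=2, c=M4/2=-1578/403, d=(M5−M4)/(6·1)=526/403, b=Δ4−h4·(2M4+M5)/6=-963/403
t_q=21/4 → seg 1, τ=9/4; S=-4+776/403·τ+791/403·τ²+-1940/3627·τ³=13465/3224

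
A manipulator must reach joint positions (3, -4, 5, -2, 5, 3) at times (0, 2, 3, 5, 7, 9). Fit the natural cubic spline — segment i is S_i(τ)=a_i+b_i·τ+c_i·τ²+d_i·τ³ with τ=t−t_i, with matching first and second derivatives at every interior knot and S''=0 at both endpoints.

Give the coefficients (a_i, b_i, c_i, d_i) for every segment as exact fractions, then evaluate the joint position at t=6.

  seg 0: a=3 b=-2773/318 c=0 d=415/318
  seg 1: a=-4 b=2207/318 c=415/53 d=-1835/318
  seg 2: a=5 b=841/159 c=-1005/106 d=3235/1272
  seg 3: a=-2 b=-673/318 c=1225/212 d=-1889/1272
  seg 4: a=5 b=505/159 c=-166/53 d=83/159
S(6) = 75/424

Δ: Δ0=-7/2, Δ1=9, Δ2=-7/2, Δ3=7/2, Δ4=-1
row 1: diag=6, rhs=75; c'=1/6, d'=25/2
row 2: denom=6−1·1/6=35/6; d'=(-75−1·25/2)/(35/6)=-15
row 3: denom=8−2·12/35=256/35; d'=(42−2·-15)/(256/35)=315/32
row 4: denom=8−2·35/128=477/64; d'=(-27−2·315/32)/(477/64)=-332/53
back: M4=-332/53
back: M3=315/32−35/128·-332/53=1225/106
back: M2=-15−12/35·1225/106=-1005/53
back: M1=25/2−1/6·-1005/53=830/53
M: M0=0, M1=830/53, M2=-1005/53, M3=1225/106, M4=-332/53, M5=0
seg 0: a=3, c=M0/2=0, d=(M1−M0)/(6·2)=415/318, b=Δ0−h0·(2M0+M1)/6=-2773/318
seg 1: a=-4, c=M1/2=415/53, d=(M2−M1)/(6·1)=-1835/318, b=Δ1−h1·(2M1+M2)/6=2207/318
seg 2: a=5, c=M2/2=-1005/106, d=(M3−M2)/(6·2)=3235/1272, b=Δ2−h2·(2M2+M3)/6=841/159
seg 3: a=-2, c=M3/2=1225/212, d=(M4−M3)/(6·2)=-1889/1272, b=Δ3−h3·(2M3+M4)/6=-673/318
seg 4: a=5, c=M4/2=-166/53, d=(M5−M4)/(6·2)=83/159, b=Δ4−h4·(2M4+M5)/6=505/159
t_q=6 → seg 3, τ=1; S=-2+-673/318·τ+1225/212·τ²+-1889/1272·τ³=75/424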